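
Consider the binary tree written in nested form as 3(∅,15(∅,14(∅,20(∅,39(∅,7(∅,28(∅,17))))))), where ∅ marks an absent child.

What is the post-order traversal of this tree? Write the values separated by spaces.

Post-order visits the left subtree, then the right subtree, then the node.
At 3: no left child.
At 3: go right to 15.
  At 15: no left child.
  At 15: go right to 14.
    At 14: no left child.
    At 14: go right to 20.
      At 20: no left child.
      At 20: go right to 39.
        At 39: no left child.
        At 39: go right to 7.
          At 7: no left child.
          At 7: go right to 28.
            At 28: no left child.
            At 28: go right to 17.
              17 is a leaf — visit 17.
            Visit 28.
          Visit 7.
        Visit 39.
      Visit 20.
    Visit 14.
  Visit 15.
Visit 3.

17 28 7 39 20 14 15 3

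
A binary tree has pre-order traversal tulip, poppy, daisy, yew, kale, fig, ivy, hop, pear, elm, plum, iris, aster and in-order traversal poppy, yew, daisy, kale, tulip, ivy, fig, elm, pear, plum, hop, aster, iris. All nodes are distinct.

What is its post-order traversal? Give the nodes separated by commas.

yew, kale, daisy, poppy, ivy, elm, plum, pear, aster, iris, hop, fig, tulip

The first element of pre-order is the root; it splits in-order into left and right subtrees.
Root tulip: left subtree has 4 nodes {poppy, yew, daisy, kale}, right has 8 {ivy, fig, elm, pear, plum, hop, aster, iris}.
  Root poppy: left subtree has 0 nodes { }, right has 3 {yew, daisy, kale}.
    Root daisy: left subtree has 1 node {yew}, right has 1 {kale}.
  Root fig: left subtree has 1 node {ivy}, right has 6 {elm, pear, plum, hop, aster, iris}.
    Root hop: left subtree has 3 nodes {elm, pear, plum}, right has 2 {aster, iris}.
      Root pear: left subtree has 1 node {elm}, right has 1 {plum}.
      Root iris: left subtree has 1 node {aster}, right has 0 { }.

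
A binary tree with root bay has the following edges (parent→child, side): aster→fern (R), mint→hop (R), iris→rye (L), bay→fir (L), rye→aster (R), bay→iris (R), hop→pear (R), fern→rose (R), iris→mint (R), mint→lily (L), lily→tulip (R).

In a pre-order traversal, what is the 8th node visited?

Pre-order visits the node, then its left subtree, then its right subtree.
Visit bay.
At bay: go left to fir.
  fir is a leaf — visit fir.
At bay: go right to iris.
  Visit iris.
  At iris: go left to rye.
    Visit rye.
    At rye: no left child.
    At rye: go right to aster.
      Visit aster.
      At aster: no left child.
      At aster: go right to fern.
        Visit fern.
        At fern: no left child.
        At fern: go right to rose.
          rose is a leaf — visit rose.
  At iris: go right to mint.
    Visit mint.
    At mint: go left to lily.
      Visit lily.
      At lily: no left child.
      At lily: go right to tulip.
        tulip is a leaf — visit tulip.
    At mint: go right to hop.
      Visit hop.
      At hop: no left child.
      At hop: go right to pear.
        pear is a leaf — visit pear.
Full pre-order sequence: bay, fir, iris, rye, aster, fern, rose, mint, lily, tulip, hop, pear.

mint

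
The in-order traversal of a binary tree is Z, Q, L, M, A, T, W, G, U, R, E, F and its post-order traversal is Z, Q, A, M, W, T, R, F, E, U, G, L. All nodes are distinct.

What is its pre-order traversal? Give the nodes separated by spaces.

The last element of post-order is the root; it splits in-order into left and right subtrees.
Root L: left subtree has 2 nodes {Z, Q}, right has 9 {M, A, T, W, G, U, R, E, F}.
  Root Q: left subtree has 1 node {Z}, right has 0 { }.
  Root G: left subtree has 4 nodes {M, A, T, W}, right has 4 {U, R, E, F}.
    Root T: left subtree has 2 nodes {M, A}, right has 1 {W}.
      Root M: left subtree has 0 nodes { }, right has 1 {A}.
    Root U: left subtree has 0 nodes { }, right has 3 {R, E, F}.
      Root E: left subtree has 1 node {R}, right has 1 {F}.

L Q Z G T M A W U E R F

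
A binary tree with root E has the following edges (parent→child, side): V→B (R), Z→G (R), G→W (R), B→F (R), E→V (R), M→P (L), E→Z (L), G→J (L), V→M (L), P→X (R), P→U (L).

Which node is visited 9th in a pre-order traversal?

Pre-order visits the node, then its left subtree, then its right subtree.
Visit E.
At E: go left to Z.
  Visit Z.
  At Z: no left child.
  At Z: go right to G.
    Visit G.
    At G: go left to J.
      J is a leaf — visit J.
    At G: go right to W.
      W is a leaf — visit W.
At E: go right to V.
  Visit V.
  At V: go left to M.
    Visit M.
    At M: go left to P.
      Visit P.
      At P: go left to U.
        U is a leaf — visit U.
      At P: go right to X.
        X is a leaf — visit X.
    At M: no right child.
  At V: go right to B.
    Visit B.
    At B: no left child.
    At B: go right to F.
      F is a leaf — visit F.
Full pre-order sequence: E, Z, G, J, W, V, M, P, U, X, B, F.

U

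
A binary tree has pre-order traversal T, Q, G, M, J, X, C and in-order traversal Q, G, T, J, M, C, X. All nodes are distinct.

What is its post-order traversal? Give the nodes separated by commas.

The first element of pre-order is the root; it splits in-order into left and right subtrees.
Root T: left subtree has 2 nodes {Q, G}, right has 4 {J, M, C, X}.
  Root Q: left subtree has 0 nodes { }, right has 1 {G}.
  Root M: left subtree has 1 node {J}, right has 2 {C, X}.
    Root X: left subtree has 1 node {C}, right has 0 { }.

G, Q, J, C, X, M, T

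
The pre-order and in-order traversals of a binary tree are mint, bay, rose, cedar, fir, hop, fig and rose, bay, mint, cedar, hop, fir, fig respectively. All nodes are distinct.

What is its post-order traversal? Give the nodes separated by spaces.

The first element of pre-order is the root; it splits in-order into left and right subtrees.
Root mint: left subtree has 2 nodes {rose, bay}, right has 4 {cedar, hop, fir, fig}.
  Root bay: left subtree has 1 node {rose}, right has 0 { }.
  Root cedar: left subtree has 0 nodes { }, right has 3 {hop, fir, fig}.
    Root fir: left subtree has 1 node {hop}, right has 1 {fig}.

rose bay hop fig fir cedar mint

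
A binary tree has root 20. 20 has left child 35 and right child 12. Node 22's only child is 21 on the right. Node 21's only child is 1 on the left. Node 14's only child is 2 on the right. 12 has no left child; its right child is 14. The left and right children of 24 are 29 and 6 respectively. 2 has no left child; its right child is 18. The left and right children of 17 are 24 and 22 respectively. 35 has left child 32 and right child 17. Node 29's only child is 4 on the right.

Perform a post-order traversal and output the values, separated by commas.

Post-order visits the left subtree, then the right subtree, then the node.
At 20: go left to 35.
  At 35: go left to 32.
    32 is a leaf — visit 32.
  At 35: go right to 17.
    At 17: go left to 24.
      At 24: go left to 29.
        At 29: no left child.
        At 29: go right to 4.
          4 is a leaf — visit 4.
        Visit 29.
      At 24: go right to 6.
        6 is a leaf — visit 6.
      Visit 24.
    At 17: go right to 22.
      At 22: no left child.
      At 22: go right to 21.
        At 21: go left to 1.
          1 is a leaf — visit 1.
        At 21: no right child.
        Visit 21.
      Visit 22.
    Visit 17.
  Visit 35.
At 20: go right to 12.
  At 12: no left child.
  At 12: go right to 14.
    At 14: no left child.
    At 14: go right to 2.
      At 2: no left child.
      At 2: go right to 18.
        18 is a leaf — visit 18.
      Visit 2.
    Visit 14.
  Visit 12.
Visit 20.

32, 4, 29, 6, 24, 1, 21, 22, 17, 35, 18, 2, 14, 12, 20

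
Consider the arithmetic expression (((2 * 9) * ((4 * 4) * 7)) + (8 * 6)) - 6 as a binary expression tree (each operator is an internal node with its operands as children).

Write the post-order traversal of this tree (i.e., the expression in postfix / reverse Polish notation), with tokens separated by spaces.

Post-order on an expression tree gives postfix notation: for each operator, emit left operand, right operand, then the operator.

2 9 * 4 4 * 7 * * 8 6 * + 6 -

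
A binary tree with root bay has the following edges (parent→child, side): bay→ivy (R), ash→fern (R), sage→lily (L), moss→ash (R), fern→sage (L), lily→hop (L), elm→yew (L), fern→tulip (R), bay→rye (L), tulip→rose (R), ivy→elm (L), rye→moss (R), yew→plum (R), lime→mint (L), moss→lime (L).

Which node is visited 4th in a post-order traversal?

lily

Post-order visits the left subtree, then the right subtree, then the node.
At bay: go left to rye.
  At rye: no left child.
  At rye: go right to moss.
    At moss: go left to lime.
      At lime: go left to mint.
        mint is a leaf — visit mint.
      At lime: no right child.
      Visit lime.
    At moss: go right to ash.
      At ash: no left child.
      At ash: go right to fern.
        At fern: go left to sage.
          At sage: go left to lily.
            At lily: go left to hop.
              hop is a leaf — visit hop.
            At lily: no right child.
            Visit lily.
          At sage: no right child.
          Visit sage.
        At fern: go right to tulip.
          At tulip: no left child.
          At tulip: go right to rose.
            rose is a leaf — visit rose.
          Visit tulip.
        Visit fern.
      Visit ash.
    Visit moss.
  Visit rye.
At bay: go right to ivy.
  At ivy: go left to elm.
    At elm: go left to yew.
      At yew: no left child.
      At yew: go right to plum.
        plum is a leaf — visit plum.
      Visit yew.
    At elm: no right child.
    Visit elm.
  At ivy: no right child.
  Visit ivy.
Visit bay.
Full post-order sequence: mint, lime, hop, lily, sage, rose, tulip, fern, ash, moss, rye, plum, yew, elm, ivy, bay.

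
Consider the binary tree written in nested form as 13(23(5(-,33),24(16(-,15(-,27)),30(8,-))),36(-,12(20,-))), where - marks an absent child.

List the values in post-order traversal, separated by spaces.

Post-order visits the left subtree, then the right subtree, then the node.
At 13: go left to 23.
  At 23: go left to 5.
    At 5: no left child.
    At 5: go right to 33.
      33 is a leaf — visit 33.
    Visit 5.
  At 23: go right to 24.
    At 24: go left to 16.
      At 16: no left child.
      At 16: go right to 15.
        At 15: no left child.
        At 15: go right to 27.
          27 is a leaf — visit 27.
        Visit 15.
      Visit 16.
    At 24: go right to 30.
      At 30: go left to 8.
        8 is a leaf — visit 8.
      At 30: no right child.
      Visit 30.
    Visit 24.
  Visit 23.
At 13: go right to 36.
  At 36: no left child.
  At 36: go right to 12.
    At 12: go left to 20.
      20 is a leaf — visit 20.
    At 12: no right child.
    Visit 12.
  Visit 36.
Visit 13.

33 5 27 15 16 8 30 24 23 20 12 36 13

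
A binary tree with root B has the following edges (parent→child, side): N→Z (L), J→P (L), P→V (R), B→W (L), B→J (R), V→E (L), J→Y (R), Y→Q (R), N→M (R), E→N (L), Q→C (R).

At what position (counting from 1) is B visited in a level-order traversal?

1

Level-order visits nodes level by level from the root, left to right within each level.
Level 0: B
Level 1: W, J
Level 2: P, Y
Level 3: V, Q
Level 4: E, C
Level 5: N
Level 6: Z, M
Full level-order sequence: B, W, J, P, Y, V, Q, E, C, N, Z, M.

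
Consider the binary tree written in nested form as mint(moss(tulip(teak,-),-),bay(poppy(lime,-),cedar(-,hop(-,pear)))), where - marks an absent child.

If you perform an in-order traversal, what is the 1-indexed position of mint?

4

In-order visits the left subtree, then the node, then the right subtree.
At mint: go left to moss.
  At moss: go left to tulip.
    At tulip: go left to teak.
      teak is a leaf — visit teak.
    Visit tulip.
    At tulip: no right child.
  Visit moss.
  At moss: no right child.
Visit mint.
At mint: go right to bay.
  At bay: go left to poppy.
    At poppy: go left to lime.
      lime is a leaf — visit lime.
    Visit poppy.
    At poppy: no right child.
  Visit bay.
  At bay: go right to cedar.
    At cedar: no left child.
    Visit cedar.
    At cedar: go right to hop.
      At hop: no left child.
      Visit hop.
      At hop: go right to pear.
        pear is a leaf — visit pear.
Full in-order sequence: teak, tulip, moss, mint, lime, poppy, bay, cedar, hop, pear.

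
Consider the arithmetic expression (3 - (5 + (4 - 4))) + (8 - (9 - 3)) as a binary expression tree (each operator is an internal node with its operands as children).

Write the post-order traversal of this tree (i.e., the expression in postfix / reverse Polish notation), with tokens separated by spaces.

Post-order on an expression tree gives postfix notation: for each operator, emit left operand, right operand, then the operator.

3 5 4 4 - + - 8 9 3 - - +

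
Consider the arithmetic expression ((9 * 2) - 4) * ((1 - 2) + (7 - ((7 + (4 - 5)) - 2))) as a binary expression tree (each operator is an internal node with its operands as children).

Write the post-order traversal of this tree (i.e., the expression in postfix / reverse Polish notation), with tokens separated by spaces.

9 2 * 4 - 1 2 - 7 7 4 5 - + 2 - - + *

Post-order on an expression tree gives postfix notation: for each operator, emit left operand, right operand, then the operator.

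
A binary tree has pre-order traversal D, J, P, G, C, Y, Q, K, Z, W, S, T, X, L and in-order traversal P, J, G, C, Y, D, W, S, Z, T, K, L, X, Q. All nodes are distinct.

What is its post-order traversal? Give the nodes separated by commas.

The first element of pre-order is the root; it splits in-order into left and right subtrees.
Root D: left subtree has 5 nodes {P, J, G, C, Y}, right has 8 {W, S, Z, T, K, L, X, Q}.
  Root J: left subtree has 1 node {P}, right has 3 {G, C, Y}.
    Root G: left subtree has 0 nodes { }, right has 2 {C, Y}.
      Root C: left subtree has 0 nodes { }, right has 1 {Y}.
  Root Q: left subtree has 7 nodes {W, S, Z, T, K, L, X}, right has 0 { }.
    Root K: left subtree has 4 nodes {W, S, Z, T}, right has 2 {L, X}.
      Root Z: left subtree has 2 nodes {W, S}, right has 1 {T}.
        Root W: left subtree has 0 nodes { }, right has 1 {S}.
      Root X: left subtree has 1 node {L}, right has 0 { }.

P, Y, C, G, J, S, W, T, Z, L, X, K, Q, D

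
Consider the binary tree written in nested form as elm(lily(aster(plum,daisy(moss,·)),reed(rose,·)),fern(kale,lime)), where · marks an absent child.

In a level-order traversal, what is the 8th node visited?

plum

Level-order visits nodes level by level from the root, left to right within each level.
Level 0: elm
Level 1: lily, fern
Level 2: aster, reed, kale, lime
Level 3: plum, daisy, rose
Level 4: moss
Full level-order sequence: elm, lily, fern, aster, reed, kale, lime, plum, daisy, rose, moss.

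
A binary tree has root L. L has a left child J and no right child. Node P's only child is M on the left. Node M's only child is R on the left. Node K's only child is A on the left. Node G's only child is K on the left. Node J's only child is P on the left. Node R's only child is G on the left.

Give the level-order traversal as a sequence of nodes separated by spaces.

L J P M R G K A

Level-order visits nodes level by level from the root, left to right within each level.
Level 0: L
Level 1: J
Level 2: P
Level 3: M
Level 4: R
Level 5: G
Level 6: K
Level 7: A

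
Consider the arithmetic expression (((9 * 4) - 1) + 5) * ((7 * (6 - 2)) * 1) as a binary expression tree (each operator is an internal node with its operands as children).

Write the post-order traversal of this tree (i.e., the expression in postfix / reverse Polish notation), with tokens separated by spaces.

Post-order on an expression tree gives postfix notation: for each operator, emit left operand, right operand, then the operator.

9 4 * 1 - 5 + 7 6 2 - * 1 * *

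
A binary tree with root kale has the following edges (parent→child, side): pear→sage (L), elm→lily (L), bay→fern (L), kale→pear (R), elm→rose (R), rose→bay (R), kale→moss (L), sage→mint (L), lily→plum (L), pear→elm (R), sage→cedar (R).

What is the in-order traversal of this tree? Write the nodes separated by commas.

moss, kale, mint, sage, cedar, pear, plum, lily, elm, rose, fern, bay

In-order visits the left subtree, then the node, then the right subtree.
At kale: go left to moss.
  moss is a leaf — visit moss.
Visit kale.
At kale: go right to pear.
  At pear: go left to sage.
    At sage: go left to mint.
      mint is a leaf — visit mint.
    Visit sage.
    At sage: go right to cedar.
      cedar is a leaf — visit cedar.
  Visit pear.
  At pear: go right to elm.
    At elm: go left to lily.
      At lily: go left to plum.
        plum is a leaf — visit plum.
      Visit lily.
      At lily: no right child.
    Visit elm.
    At elm: go right to rose.
      At rose: no left child.
      Visit rose.
      At rose: go right to bay.
        At bay: go left to fern.
          fern is a leaf — visit fern.
        Visit bay.
        At bay: no right child.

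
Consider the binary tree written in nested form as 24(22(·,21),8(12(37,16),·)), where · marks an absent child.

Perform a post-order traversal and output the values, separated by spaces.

Post-order visits the left subtree, then the right subtree, then the node.
At 24: go left to 22.
  At 22: no left child.
  At 22: go right to 21.
    21 is a leaf — visit 21.
  Visit 22.
At 24: go right to 8.
  At 8: go left to 12.
    At 12: go left to 37.
      37 is a leaf — visit 37.
    At 12: go right to 16.
      16 is a leaf — visit 16.
    Visit 12.
  At 8: no right child.
  Visit 8.
Visit 24.

21 22 37 16 12 8 24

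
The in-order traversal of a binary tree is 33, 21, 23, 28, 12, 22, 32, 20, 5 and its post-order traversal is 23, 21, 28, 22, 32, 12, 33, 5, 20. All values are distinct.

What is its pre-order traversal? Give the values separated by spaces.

20 33 12 28 21 23 32 22 5

The last element of post-order is the root; it splits in-order into left and right subtrees.
Root 20: left subtree has 7 nodes {33, 21, 23, 28, 12, 22, 32}, right has 1 {5}.
  Root 33: left subtree has 0 nodes { }, right has 6 {21, 23, 28, 12, 22, 32}.
    Root 12: left subtree has 3 nodes {21, 23, 28}, right has 2 {22, 32}.
      Root 28: left subtree has 2 nodes {21, 23}, right has 0 { }.
        Root 21: left subtree has 0 nodes { }, right has 1 {23}.
      Root 32: left subtree has 1 node {22}, right has 0 { }.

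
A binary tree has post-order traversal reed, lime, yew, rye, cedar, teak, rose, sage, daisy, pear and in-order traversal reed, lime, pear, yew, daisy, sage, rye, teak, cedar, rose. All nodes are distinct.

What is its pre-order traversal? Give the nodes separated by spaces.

The last element of post-order is the root; it splits in-order into left and right subtrees.
Root pear: left subtree has 2 nodes {reed, lime}, right has 7 {yew, daisy, sage, rye, teak, cedar, rose}.
  Root lime: left subtree has 1 node {reed}, right has 0 { }.
  Root daisy: left subtree has 1 node {yew}, right has 5 {sage, rye, teak, cedar, rose}.
    Root sage: left subtree has 0 nodes { }, right has 4 {rye, teak, cedar, rose}.
      Root rose: left subtree has 3 nodes {rye, teak, cedar}, right has 0 { }.
        Root teak: left subtree has 1 node {rye}, right has 1 {cedar}.

pear lime reed daisy yew sage rose teak rye cedar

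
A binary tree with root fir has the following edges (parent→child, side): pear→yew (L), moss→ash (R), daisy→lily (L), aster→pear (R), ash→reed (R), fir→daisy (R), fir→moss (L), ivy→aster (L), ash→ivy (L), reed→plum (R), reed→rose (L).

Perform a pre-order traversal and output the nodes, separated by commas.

fir, moss, ash, ivy, aster, pear, yew, reed, rose, plum, daisy, lily

Pre-order visits the node, then its left subtree, then its right subtree.
Visit fir.
At fir: go left to moss.
  Visit moss.
  At moss: no left child.
  At moss: go right to ash.
    Visit ash.
    At ash: go left to ivy.
      Visit ivy.
      At ivy: go left to aster.
        Visit aster.
        At aster: no left child.
        At aster: go right to pear.
          Visit pear.
          At pear: go left to yew.
            yew is a leaf — visit yew.
          At pear: no right child.
      At ivy: no right child.
    At ash: go right to reed.
      Visit reed.
      At reed: go left to rose.
        rose is a leaf — visit rose.
      At reed: go right to plum.
        plum is a leaf — visit plum.
At fir: go right to daisy.
  Visit daisy.
  At daisy: go left to lily.
    lily is a leaf — visit lily.
  At daisy: no right child.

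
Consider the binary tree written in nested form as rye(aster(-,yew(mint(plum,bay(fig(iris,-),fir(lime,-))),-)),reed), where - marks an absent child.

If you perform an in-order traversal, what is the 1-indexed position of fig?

In-order visits the left subtree, then the node, then the right subtree.
At rye: go left to aster.
  At aster: no left child.
  Visit aster.
  At aster: go right to yew.
    At yew: go left to mint.
      At mint: go left to plum.
        plum is a leaf — visit plum.
      Visit mint.
      At mint: go right to bay.
        At bay: go left to fig.
          At fig: go left to iris.
            iris is a leaf — visit iris.
          Visit fig.
          At fig: no right child.
        Visit bay.
        At bay: go right to fir.
          At fir: go left to lime.
            lime is a leaf — visit lime.
          Visit fir.
          At fir: no right child.
    Visit yew.
    At yew: no right child.
Visit rye.
At rye: go right to reed.
  reed is a leaf — visit reed.
Full in-order sequence: aster, plum, mint, iris, fig, bay, lime, fir, yew, rye, reed.

5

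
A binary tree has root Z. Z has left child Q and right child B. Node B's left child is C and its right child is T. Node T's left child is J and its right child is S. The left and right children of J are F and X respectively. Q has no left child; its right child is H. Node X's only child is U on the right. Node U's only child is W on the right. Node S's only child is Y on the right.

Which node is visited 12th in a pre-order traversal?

S

Pre-order visits the node, then its left subtree, then its right subtree.
Visit Z.
At Z: go left to Q.
  Visit Q.
  At Q: no left child.
  At Q: go right to H.
    H is a leaf — visit H.
At Z: go right to B.
  Visit B.
  At B: go left to C.
    C is a leaf — visit C.
  At B: go right to T.
    Visit T.
    At T: go left to J.
      Visit J.
      At J: go left to F.
        F is a leaf — visit F.
      At J: go right to X.
        Visit X.
        At X: no left child.
        At X: go right to U.
          Visit U.
          At U: no left child.
          At U: go right to W.
            W is a leaf — visit W.
    At T: go right to S.
      Visit S.
      At S: no left child.
      At S: go right to Y.
        Y is a leaf — visit Y.
Full pre-order sequence: Z, Q, H, B, C, T, J, F, X, U, W, S, Y.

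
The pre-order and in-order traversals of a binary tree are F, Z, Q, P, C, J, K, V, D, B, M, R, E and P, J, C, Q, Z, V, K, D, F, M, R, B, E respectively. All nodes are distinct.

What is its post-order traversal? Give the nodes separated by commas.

J, C, P, Q, V, D, K, Z, R, M, E, B, F

The first element of pre-order is the root; it splits in-order into left and right subtrees.
Root F: left subtree has 8 nodes {P, J, C, Q, Z, V, K, D}, right has 4 {M, R, B, E}.
  Root Z: left subtree has 4 nodes {P, J, C, Q}, right has 3 {V, K, D}.
    Root Q: left subtree has 3 nodes {P, J, C}, right has 0 { }.
      Root P: left subtree has 0 nodes { }, right has 2 {J, C}.
        Root C: left subtree has 1 node {J}, right has 0 { }.
    Root K: left subtree has 1 node {V}, right has 1 {D}.
  Root B: left subtree has 2 nodes {M, R}, right has 1 {E}.
    Root M: left subtree has 0 nodes { }, right has 1 {R}.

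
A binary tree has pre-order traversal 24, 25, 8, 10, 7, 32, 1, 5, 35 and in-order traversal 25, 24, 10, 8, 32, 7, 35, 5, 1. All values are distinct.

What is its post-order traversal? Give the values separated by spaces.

25 10 32 35 5 1 7 8 24

The first element of pre-order is the root; it splits in-order into left and right subtrees.
Root 24: left subtree has 1 node {25}, right has 7 {10, 8, 32, 7, 35, 5, 1}.
  Root 8: left subtree has 1 node {10}, right has 5 {32, 7, 35, 5, 1}.
    Root 7: left subtree has 1 node {32}, right has 3 {35, 5, 1}.
      Root 1: left subtree has 2 nodes {35, 5}, right has 0 { }.
        Root 5: left subtree has 1 node {35}, right has 0 { }.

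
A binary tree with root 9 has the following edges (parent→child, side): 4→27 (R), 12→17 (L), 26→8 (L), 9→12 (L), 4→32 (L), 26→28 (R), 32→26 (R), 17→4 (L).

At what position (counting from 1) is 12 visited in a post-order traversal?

8

Post-order visits the left subtree, then the right subtree, then the node.
At 9: go left to 12.
  At 12: go left to 17.
    At 17: go left to 4.
      At 4: go left to 32.
        At 32: no left child.
        At 32: go right to 26.
          At 26: go left to 8.
            8 is a leaf — visit 8.
          At 26: go right to 28.
            28 is a leaf — visit 28.
          Visit 26.
        Visit 32.
      At 4: go right to 27.
        27 is a leaf — visit 27.
      Visit 4.
    At 17: no right child.
    Visit 17.
  At 12: no right child.
  Visit 12.
At 9: no right child.
Visit 9.
Full post-order sequence: 8, 28, 26, 32, 27, 4, 17, 12, 9.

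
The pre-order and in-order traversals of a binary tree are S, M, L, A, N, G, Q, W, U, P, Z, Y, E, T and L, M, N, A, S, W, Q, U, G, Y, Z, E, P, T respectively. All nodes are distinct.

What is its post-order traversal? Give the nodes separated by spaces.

L N A M W U Q Y E Z T P G S

The first element of pre-order is the root; it splits in-order into left and right subtrees.
Root S: left subtree has 4 nodes {L, M, N, A}, right has 9 {W, Q, U, G, Y, Z, E, P, T}.
  Root M: left subtree has 1 node {L}, right has 2 {N, A}.
    Root A: left subtree has 1 node {N}, right has 0 { }.
  Root G: left subtree has 3 nodes {W, Q, U}, right has 5 {Y, Z, E, P, T}.
    Root Q: left subtree has 1 node {W}, right has 1 {U}.
    Root P: left subtree has 3 nodes {Y, Z, E}, right has 1 {T}.
      Root Z: left subtree has 1 node {Y}, right has 1 {E}.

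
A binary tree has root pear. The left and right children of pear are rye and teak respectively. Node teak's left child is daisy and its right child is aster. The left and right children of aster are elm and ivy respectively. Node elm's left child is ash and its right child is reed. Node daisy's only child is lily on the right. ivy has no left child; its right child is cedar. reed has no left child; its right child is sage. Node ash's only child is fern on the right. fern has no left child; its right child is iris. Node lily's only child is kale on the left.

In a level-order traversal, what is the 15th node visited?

Level-order visits nodes level by level from the root, left to right within each level.
Level 0: pear
Level 1: rye, teak
Level 2: daisy, aster
Level 3: lily, elm, ivy
Level 4: kale, ash, reed, cedar
Level 5: fern, sage
Level 6: iris
Full level-order sequence: pear, rye, teak, daisy, aster, lily, elm, ivy, kale, ash, reed, cedar, fern, sage, iris.

iris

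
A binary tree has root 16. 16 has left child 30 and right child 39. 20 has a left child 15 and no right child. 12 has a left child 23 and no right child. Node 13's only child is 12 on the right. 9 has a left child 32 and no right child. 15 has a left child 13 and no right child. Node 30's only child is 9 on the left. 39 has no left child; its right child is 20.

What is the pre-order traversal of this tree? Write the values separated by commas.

16, 30, 9, 32, 39, 20, 15, 13, 12, 23

Pre-order visits the node, then its left subtree, then its right subtree.
Visit 16.
At 16: go left to 30.
  Visit 30.
  At 30: go left to 9.
    Visit 9.
    At 9: go left to 32.
      32 is a leaf — visit 32.
    At 9: no right child.
  At 30: no right child.
At 16: go right to 39.
  Visit 39.
  At 39: no left child.
  At 39: go right to 20.
    Visit 20.
    At 20: go left to 15.
      Visit 15.
      At 15: go left to 13.
        Visit 13.
        At 13: no left child.
        At 13: go right to 12.
          Visit 12.
          At 12: go left to 23.
            23 is a leaf — visit 23.
          At 12: no right child.
      At 15: no right child.
    At 20: no right child.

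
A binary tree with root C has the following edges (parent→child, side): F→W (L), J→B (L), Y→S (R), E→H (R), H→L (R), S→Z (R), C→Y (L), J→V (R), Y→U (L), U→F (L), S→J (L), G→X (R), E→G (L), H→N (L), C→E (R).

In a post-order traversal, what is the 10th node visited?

X

Post-order visits the left subtree, then the right subtree, then the node.
At C: go left to Y.
  At Y: go left to U.
    At U: go left to F.
      At F: go left to W.
        W is a leaf — visit W.
      At F: no right child.
      Visit F.
    At U: no right child.
    Visit U.
  At Y: go right to S.
    At S: go left to J.
      At J: go left to B.
        B is a leaf — visit B.
      At J: go right to V.
        V is a leaf — visit V.
      Visit J.
    At S: go right to Z.
      Z is a leaf — visit Z.
    Visit S.
  Visit Y.
At C: go right to E.
  At E: go left to G.
    At G: no left child.
    At G: go right to X.
      X is a leaf — visit X.
    Visit G.
  At E: go right to H.
    At H: go left to N.
      N is a leaf — visit N.
    At H: go right to L.
      L is a leaf — visit L.
    Visit H.
  Visit E.
Visit C.
Full post-order sequence: W, F, U, B, V, J, Z, S, Y, X, G, N, L, H, E, C.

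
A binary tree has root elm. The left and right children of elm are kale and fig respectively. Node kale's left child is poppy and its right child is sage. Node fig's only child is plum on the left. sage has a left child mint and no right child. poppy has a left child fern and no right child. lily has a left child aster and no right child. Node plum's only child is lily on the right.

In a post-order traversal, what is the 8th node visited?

Post-order visits the left subtree, then the right subtree, then the node.
At elm: go left to kale.
  At kale: go left to poppy.
    At poppy: go left to fern.
      fern is a leaf — visit fern.
    At poppy: no right child.
    Visit poppy.
  At kale: go right to sage.
    At sage: go left to mint.
      mint is a leaf — visit mint.
    At sage: no right child.
    Visit sage.
  Visit kale.
At elm: go right to fig.
  At fig: go left to plum.
    At plum: no left child.
    At plum: go right to lily.
      At lily: go left to aster.
        aster is a leaf — visit aster.
      At lily: no right child.
      Visit lily.
    Visit plum.
  At fig: no right child.
  Visit fig.
Visit elm.
Full post-order sequence: fern, poppy, mint, sage, kale, aster, lily, plum, fig, elm.

plum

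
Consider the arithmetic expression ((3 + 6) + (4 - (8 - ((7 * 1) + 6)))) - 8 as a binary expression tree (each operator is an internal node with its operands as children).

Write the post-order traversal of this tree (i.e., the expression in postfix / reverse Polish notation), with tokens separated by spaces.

Post-order on an expression tree gives postfix notation: for each operator, emit left operand, right operand, then the operator.

3 6 + 4 8 7 1 * 6 + - - + 8 -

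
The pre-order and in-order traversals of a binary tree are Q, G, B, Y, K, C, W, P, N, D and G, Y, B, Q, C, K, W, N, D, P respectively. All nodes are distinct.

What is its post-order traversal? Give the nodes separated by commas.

The first element of pre-order is the root; it splits in-order into left and right subtrees.
Root Q: left subtree has 3 nodes {G, Y, B}, right has 6 {C, K, W, N, D, P}.
  Root G: left subtree has 0 nodes { }, right has 2 {Y, B}.
    Root B: left subtree has 1 node {Y}, right has 0 { }.
  Root K: left subtree has 1 node {C}, right has 4 {W, N, D, P}.
    Root W: left subtree has 0 nodes { }, right has 3 {N, D, P}.
      Root P: left subtree has 2 nodes {N, D}, right has 0 { }.
        Root N: left subtree has 0 nodes { }, right has 1 {D}.

Y, B, G, C, D, N, P, W, K, Q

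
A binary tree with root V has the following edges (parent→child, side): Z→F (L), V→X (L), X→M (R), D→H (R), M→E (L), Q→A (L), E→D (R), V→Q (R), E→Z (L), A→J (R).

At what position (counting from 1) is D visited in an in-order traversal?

5

In-order visits the left subtree, then the node, then the right subtree.
At V: go left to X.
  At X: no left child.
  Visit X.
  At X: go right to M.
    At M: go left to E.
      At E: go left to Z.
        At Z: go left to F.
          F is a leaf — visit F.
        Visit Z.
        At Z: no right child.
      Visit E.
      At E: go right to D.
        At D: no left child.
        Visit D.
        At D: go right to H.
          H is a leaf — visit H.
    Visit M.
    At M: no right child.
Visit V.
At V: go right to Q.
  At Q: go left to A.
    At A: no left child.
    Visit A.
    At A: go right to J.
      J is a leaf — visit J.
  Visit Q.
  At Q: no right child.
Full in-order sequence: X, F, Z, E, D, H, M, V, A, J, Q.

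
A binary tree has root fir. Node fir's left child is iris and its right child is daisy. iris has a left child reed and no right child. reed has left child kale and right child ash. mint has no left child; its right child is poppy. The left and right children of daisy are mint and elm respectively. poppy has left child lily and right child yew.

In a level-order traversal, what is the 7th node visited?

kale

Level-order visits nodes level by level from the root, left to right within each level.
Level 0: fir
Level 1: iris, daisy
Level 2: reed, mint, elm
Level 3: kale, ash, poppy
Level 4: lily, yew
Full level-order sequence: fir, iris, daisy, reed, mint, elm, kale, ash, poppy, lily, yew.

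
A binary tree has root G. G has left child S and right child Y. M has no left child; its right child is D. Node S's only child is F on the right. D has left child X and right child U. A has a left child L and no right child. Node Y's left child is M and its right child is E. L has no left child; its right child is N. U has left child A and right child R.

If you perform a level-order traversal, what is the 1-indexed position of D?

7

Level-order visits nodes level by level from the root, left to right within each level.
Level 0: G
Level 1: S, Y
Level 2: F, M, E
Level 3: D
Level 4: X, U
Level 5: A, R
Level 6: L
Level 7: N
Full level-order sequence: G, S, Y, F, M, E, D, X, U, A, R, L, N.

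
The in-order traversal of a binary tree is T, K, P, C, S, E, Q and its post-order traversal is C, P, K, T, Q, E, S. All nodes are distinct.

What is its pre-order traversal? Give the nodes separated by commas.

The last element of post-order is the root; it splits in-order into left and right subtrees.
Root S: left subtree has 4 nodes {T, K, P, C}, right has 2 {E, Q}.
  Root T: left subtree has 0 nodes { }, right has 3 {K, P, C}.
    Root K: left subtree has 0 nodes { }, right has 2 {P, C}.
      Root P: left subtree has 0 nodes { }, right has 1 {C}.
  Root E: left subtree has 0 nodes { }, right has 1 {Q}.

S, T, K, P, C, E, Q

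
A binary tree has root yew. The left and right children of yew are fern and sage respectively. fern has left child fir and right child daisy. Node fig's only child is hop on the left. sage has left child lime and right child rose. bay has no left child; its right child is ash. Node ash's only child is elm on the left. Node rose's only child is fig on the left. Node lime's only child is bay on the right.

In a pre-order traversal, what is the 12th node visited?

hop

Pre-order visits the node, then its left subtree, then its right subtree.
Visit yew.
At yew: go left to fern.
  Visit fern.
  At fern: go left to fir.
    fir is a leaf — visit fir.
  At fern: go right to daisy.
    daisy is a leaf — visit daisy.
At yew: go right to sage.
  Visit sage.
  At sage: go left to lime.
    Visit lime.
    At lime: no left child.
    At lime: go right to bay.
      Visit bay.
      At bay: no left child.
      At bay: go right to ash.
        Visit ash.
        At ash: go left to elm.
          elm is a leaf — visit elm.
        At ash: no right child.
  At sage: go right to rose.
    Visit rose.
    At rose: go left to fig.
      Visit fig.
      At fig: go left to hop.
        hop is a leaf — visit hop.
      At fig: no right child.
    At rose: no right child.
Full pre-order sequence: yew, fern, fir, daisy, sage, lime, bay, ash, elm, rose, fig, hop.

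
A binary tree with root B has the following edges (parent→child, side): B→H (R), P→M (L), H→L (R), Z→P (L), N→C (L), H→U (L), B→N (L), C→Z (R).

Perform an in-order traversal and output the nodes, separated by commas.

C, M, P, Z, N, B, U, H, L

In-order visits the left subtree, then the node, then the right subtree.
At B: go left to N.
  At N: go left to C.
    At C: no left child.
    Visit C.
    At C: go right to Z.
      At Z: go left to P.
        At P: go left to M.
          M is a leaf — visit M.
        Visit P.
        At P: no right child.
      Visit Z.
      At Z: no right child.
  Visit N.
  At N: no right child.
Visit B.
At B: go right to H.
  At H: go left to U.
    U is a leaf — visit U.
  Visit H.
  At H: go right to L.
    L is a leaf — visit L.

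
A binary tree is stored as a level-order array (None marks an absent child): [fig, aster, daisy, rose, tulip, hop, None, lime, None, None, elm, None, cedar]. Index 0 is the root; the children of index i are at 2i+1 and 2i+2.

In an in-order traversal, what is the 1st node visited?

lime

In-order visits the left subtree, then the node, then the right subtree.
At fig: go left to aster.
  At aster: go left to rose.
    At rose: go left to lime.
      lime is a leaf — visit lime.
    Visit rose.
    At rose: no right child.
  Visit aster.
  At aster: go right to tulip.
    At tulip: no left child.
    Visit tulip.
    At tulip: go right to elm.
      elm is a leaf — visit elm.
Visit fig.
At fig: go right to daisy.
  At daisy: go left to hop.
    At hop: no left child.
    Visit hop.
    At hop: go right to cedar.
      cedar is a leaf — visit cedar.
  Visit daisy.
  At daisy: no right child.
Full in-order sequence: lime, rose, aster, tulip, elm, fig, hop, cedar, daisy.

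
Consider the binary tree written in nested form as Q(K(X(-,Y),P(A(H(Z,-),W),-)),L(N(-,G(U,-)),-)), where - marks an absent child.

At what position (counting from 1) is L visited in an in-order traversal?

13

In-order visits the left subtree, then the node, then the right subtree.
At Q: go left to K.
  At K: go left to X.
    At X: no left child.
    Visit X.
    At X: go right to Y.
      Y is a leaf — visit Y.
  Visit K.
  At K: go right to P.
    At P: go left to A.
      At A: go left to H.
        At H: go left to Z.
          Z is a leaf — visit Z.
        Visit H.
        At H: no right child.
      Visit A.
      At A: go right to W.
        W is a leaf — visit W.
    Visit P.
    At P: no right child.
Visit Q.
At Q: go right to L.
  At L: go left to N.
    At N: no left child.
    Visit N.
    At N: go right to G.
      At G: go left to U.
        U is a leaf — visit U.
      Visit G.
      At G: no right child.
  Visit L.
  At L: no right child.
Full in-order sequence: X, Y, K, Z, H, A, W, P, Q, N, U, G, L.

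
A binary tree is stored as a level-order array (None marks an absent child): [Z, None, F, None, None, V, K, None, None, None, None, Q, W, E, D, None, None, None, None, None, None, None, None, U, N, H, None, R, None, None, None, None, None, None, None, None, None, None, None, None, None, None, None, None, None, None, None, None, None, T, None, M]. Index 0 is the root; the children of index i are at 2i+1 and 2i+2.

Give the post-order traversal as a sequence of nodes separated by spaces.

U T N Q M H W V R E D K F Z

Post-order visits the left subtree, then the right subtree, then the node.
At Z: no left child.
At Z: go right to F.
  At F: go left to V.
    At V: go left to Q.
      At Q: go left to U.
        U is a leaf — visit U.
      At Q: go right to N.
        At N: go left to T.
          T is a leaf — visit T.
        At N: no right child.
        Visit N.
      Visit Q.
    At V: go right to W.
      At W: go left to H.
        At H: go left to M.
          M is a leaf — visit M.
        At H: no right child.
        Visit H.
      At W: no right child.
      Visit W.
    Visit V.
  At F: go right to K.
    At K: go left to E.
      At E: go left to R.
        R is a leaf — visit R.
      At E: no right child.
      Visit E.
    At K: go right to D.
      D is a leaf — visit D.
    Visit K.
  Visit F.
Visit Z.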